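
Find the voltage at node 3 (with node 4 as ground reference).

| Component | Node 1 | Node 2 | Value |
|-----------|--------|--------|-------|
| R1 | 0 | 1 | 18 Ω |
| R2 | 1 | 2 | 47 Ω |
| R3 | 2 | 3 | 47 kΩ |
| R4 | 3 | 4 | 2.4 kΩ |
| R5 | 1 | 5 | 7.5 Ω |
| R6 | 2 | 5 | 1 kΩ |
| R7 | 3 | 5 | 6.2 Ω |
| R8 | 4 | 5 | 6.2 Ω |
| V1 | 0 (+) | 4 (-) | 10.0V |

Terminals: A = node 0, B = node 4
Nodal analysis, taking node 4 as the 0 V reference.
Source V1 fixes V_0 = 10 V.
KCL at each unknown node (sum of currents leaving = 0; resistances in Ω):
  Node 1: (V_1 - 10)/18 + (V_1 - V_2)/47 + (V_1 - V_5)/7.5 = 0
  Node 2: (V_2 - V_1)/47 + (V_2 - V_3)/47000 + (V_2 - V_5)/1000 = 0
  Node 3: (V_3 - V_2)/47000 + (V_3 - 0)/2400 + (V_3 - V_5)/6.2 = 0
  Node 5: (V_5 - V_1)/7.5 + (V_5 - V_2)/1000 + (V_5 - V_3)/6.2 + (V_5 - 0)/6.2 = 0
Collecting terms (coefficients in siemens):
  0.2102·V_1 - 0.02128·V_2 - 0.1333·V_5 = 0.5556
  0.0223·V_2 - 0.02128·V_1 - 0.00002128·V_3 - 0.001·V_5 = 0
  0.1617·V_3 - 0.00002128·V_2 - 0.1613·V_5 = 0
  0.4569·V_5 - 0.1333·V_1 - 0.001·V_2 - 0.1613·V_3 = 0
Solving these 4 simultaneous equations (Gaussian elimination) gives:
  V_1 = 4.309 V, V_2 = 4.201 V, V_3 = 1.95 V, V_5 = 1.955 V
The requested potential is V_3 = 1.95 V.

Final answer: V_3 = 1.95 V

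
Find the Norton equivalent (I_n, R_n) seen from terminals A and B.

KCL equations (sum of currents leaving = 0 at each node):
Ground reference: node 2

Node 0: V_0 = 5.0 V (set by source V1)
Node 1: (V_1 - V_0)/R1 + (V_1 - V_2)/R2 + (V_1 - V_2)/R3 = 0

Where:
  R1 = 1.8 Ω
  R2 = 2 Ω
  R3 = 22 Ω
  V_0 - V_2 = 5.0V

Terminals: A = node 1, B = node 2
Find the Thévenin equivalent first; then I_n = V_th/R_th and R_n = R_th.
Step 1 — V_th is the open-circuit voltage V_A - V_B (nothing connected across the terminals).
Nodal analysis, taking node 2 as the 0 V reference.
Source V1 fixes V_0 = 5 V.
KCL at each unknown node (sum of currents leaving = 0; resistances in Ω):
  Node 1: (V_1 - 5)/1.8 + (V_1 - 0)/2 + (V_1 - 0)/22 = 0
Collecting terms: 1.101 × V_1 = 2.778  =>  V_1 = 2.523 V
V_th = V_1 - V_2 = 2.523 - 0 = 2.523 V
Step 2 — R_th: zero the source — replace V1 by a short circuit (node 2 merges into node 0) — and find the resistance seen between A (node 1) and B (node 0).
Reduce the network between node 1 (A) and node 0 (B) by series/parallel combination:
  Rp1 = R1 ‖ R2 ‖ R3 (parallel, all between nodes 0 and 1) = 1/(1/1.8 + 1/2 + 1/22) = 0.9083 Ω
R_th = 0.9083 Ω
I_n = V_th/R_th = 2.523/0.9083 = 2.778 A, and R_n = R_th = 0.9083 Ω

Final answer: I_n = 2.778 A, R_n = 0.9083 Ω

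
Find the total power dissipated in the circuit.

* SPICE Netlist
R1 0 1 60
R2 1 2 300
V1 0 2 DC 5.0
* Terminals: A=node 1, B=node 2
Nodal analysis, taking node 2 as the 0 V reference.
Source V1 fixes V_0 = 5 V.
KCL at each unknown node (sum of currents leaving = 0; resistances in Ω):
  Node 1: (V_1 - 5)/60 + (V_1 - 0)/300 = 0
Collecting terms: 0.02 × V_1 = 0.08333  =>  V_1 = 4.167 V
Power in each resistor, P = (ΔV)²/R:
  P_R1 = (5 - 4.167)²/60 = 0.01157 W
  P_R2 = (4.167 - 0)²/300 = 0.05787 W
P_total = P_R1 + P_R2 = 0.06944 W

Final answer: 0.06944 W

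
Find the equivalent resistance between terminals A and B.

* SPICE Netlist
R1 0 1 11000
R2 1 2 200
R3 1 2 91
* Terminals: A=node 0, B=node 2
Reduce the network between node 0 (A) and node 2 (B) by series/parallel combination:
  Rp1 = R2 ‖ R3 (parallel, both between nodes 1 and 2) = 1/(1/200 + 1/91) = 62.54 Ω
  Rs1 = R1 + Rp1 (series, joined only at node 1) = 11000 + 62.54 = 11060 Ω
R_eq = 11.06 kΩ

Final answer: 11.06 kΩ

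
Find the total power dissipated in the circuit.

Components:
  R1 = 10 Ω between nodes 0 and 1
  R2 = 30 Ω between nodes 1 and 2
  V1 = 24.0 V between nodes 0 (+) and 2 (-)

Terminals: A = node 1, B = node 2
Nodal analysis, taking node 2 as the 0 V reference.
Source V1 fixes V_0 = 24 V.
KCL at each unknown node (sum of currents leaving = 0; resistances in Ω):
  Node 1: (V_1 - 24)/10 + (V_1 - 0)/30 = 0
Collecting terms: 0.1333 × V_1 = 2.4  =>  V_1 = 18 V
Power in each resistor, P = (ΔV)²/R:
  P_R1 = (24 - 18)²/10 = 3.6 W
  P_R2 = (18 - 0)²/30 = 10.8 W
P_total = P_R1 + P_R2 = 14.4 W

Final answer: 14.4 W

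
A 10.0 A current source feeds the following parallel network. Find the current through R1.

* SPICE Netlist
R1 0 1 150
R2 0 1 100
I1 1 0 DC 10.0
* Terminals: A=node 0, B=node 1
All resistors sit directly between nodes 0 and 1, so they are in parallel and share one voltage V; the full source current 10 A splits among them.
1/R_par = 1/150 + 1/100 = 0.01667 S  =>  R_par = 60 Ω
V = I × R_par = 10 × 60 = 600 V
I_R1 = V/R1 = 600/150 = 4 A

Final answer: 4 A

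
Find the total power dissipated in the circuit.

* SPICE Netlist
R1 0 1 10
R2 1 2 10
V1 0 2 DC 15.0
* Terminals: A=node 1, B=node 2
Nodal analysis, taking node 2 as the 0 V reference.
Source V1 fixes V_0 = 15 V.
KCL at each unknown node (sum of currents leaving = 0; resistances in Ω):
  Node 1: (V_1 - 15)/10 + (V_1 - 0)/10 = 0
Collecting terms: 0.2 × V_1 = 1.5  =>  V_1 = 7.5 V
Power in each resistor, P = (ΔV)²/R:
  P_R1 = (15 - 7.5)²/10 = 5.625 W
  P_R2 = (7.5 - 0)²/10 = 5.625 W
P_total = P_R1 + P_R2 = 11.25 W

Final answer: 11.25 W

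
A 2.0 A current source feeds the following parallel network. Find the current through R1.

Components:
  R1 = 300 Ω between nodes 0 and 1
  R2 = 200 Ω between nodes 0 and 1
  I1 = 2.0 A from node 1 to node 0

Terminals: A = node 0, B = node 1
All resistors sit directly between nodes 0 and 1, so they are in parallel and share one voltage V; the full source current 2 A splits among them.
1/R_par = 1/300 + 1/200 = 0.008333 S  =>  R_par = 120 Ω
V = I × R_par = 2 × 120 = 240 V
I_R1 = V/R1 = 240/300 = 0.8 A

Final answer: 0.8 A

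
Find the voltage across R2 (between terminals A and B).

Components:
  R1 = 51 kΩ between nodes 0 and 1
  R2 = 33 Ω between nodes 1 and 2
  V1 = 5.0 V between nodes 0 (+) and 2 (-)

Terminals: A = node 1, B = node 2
R1 and R2 are in series across V1 (node 0 → node 1 → node 2), and the output A–B is taken across R2, so this is a voltage divider.
Series current: I = V1/(R1 + R2) = 5/(51000 + 33) = 5/51030 = 0.00009798 A
V_R2 = I × R2 = V1 × R2/(R1 + R2) = 5 × 33/51030 = 0.003233 V

Final answer: 0.003233 V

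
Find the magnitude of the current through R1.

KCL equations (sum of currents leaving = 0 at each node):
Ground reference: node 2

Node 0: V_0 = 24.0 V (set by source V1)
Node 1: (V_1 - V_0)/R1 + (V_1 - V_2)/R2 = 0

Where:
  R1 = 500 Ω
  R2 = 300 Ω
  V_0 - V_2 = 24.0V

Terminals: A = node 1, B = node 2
Nodal analysis, taking node 2 as the 0 V reference.
Source V1 fixes V_0 = 24 V.
KCL at each unknown node (sum of currents leaving = 0; resistances in Ω):
  Node 1: (V_1 - 24)/500 + (V_1 - 0)/300 = 0
Collecting terms: 0.005333 × V_1 = 0.048  =>  V_1 = 9 V
I_R1 = (V_0 - V_1)/R1 = (24 - 9)/500 = 0.03 A
|I_R1| = 0.03 A

Final answer: |I_R1| = 0.03 A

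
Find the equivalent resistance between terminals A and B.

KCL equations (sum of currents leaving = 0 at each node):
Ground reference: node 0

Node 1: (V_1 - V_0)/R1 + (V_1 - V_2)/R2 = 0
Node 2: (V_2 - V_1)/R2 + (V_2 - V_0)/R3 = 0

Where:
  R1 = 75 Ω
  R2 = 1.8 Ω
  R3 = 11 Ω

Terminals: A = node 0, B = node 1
Reduce the network between node 0 (A) and node 1 (B) by series/parallel combination:
  Rs1 = R3 + R2 (series, joined only at node 2) = 11 + 1.8 = 12.8 Ω
  Rp1 = R1 ‖ Rs1 (parallel, both between nodes 0 and 1) = 1/(1/75 + 1/12.8) = 10.93 Ω
R_eq = 10.93 Ω

Final answer: 10.93 Ω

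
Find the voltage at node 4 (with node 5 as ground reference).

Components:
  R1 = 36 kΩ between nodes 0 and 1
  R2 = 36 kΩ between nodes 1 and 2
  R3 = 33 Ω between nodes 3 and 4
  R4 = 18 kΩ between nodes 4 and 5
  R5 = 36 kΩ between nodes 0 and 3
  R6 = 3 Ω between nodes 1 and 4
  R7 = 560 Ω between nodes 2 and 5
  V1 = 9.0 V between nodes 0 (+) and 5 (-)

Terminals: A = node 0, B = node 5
Nodal analysis, taking node 5 as the 0 V reference.
Source V1 fixes V_0 = 9 V.
KCL at each unknown node (sum of currents leaving = 0; resistances in Ω):
  Node 1: (V_1 - 9)/36000 + (V_1 - V_2)/36000 + (V_1 - V_4)/3 = 0
  Node 2: (V_2 - V_1)/36000 + (V_2 - 0)/560 = 0
  Node 3: (V_3 - V_4)/33 + (V_3 - 9)/36000 = 0
  Node 4: (V_4 - V_3)/33 + (V_4 - 0)/18000 + (V_4 - V_1)/3 = 0
Collecting terms (coefficients in siemens):
  0.3334·V_1 - 0.00002778·V_2 - 0.3333·V_4 = 0.00025
  0.001813·V_2 - 0.00002778·V_1 = 0
  0.03033·V_3 - 0.0303·V_4 = 0.00025
  0.3637·V_4 - 0.3333·V_1 - 0.0303·V_3 = 0
Solving these 4 simultaneous equations (Gaussian elimination) gives:
  V_1 = 3.61 V, V_2 = 0.0553 V, V_3 = 3.615 V, V_4 = 3.61 V
The requested potential is V_4 = 3.61 V.

Final answer: V_4 = 3.61 V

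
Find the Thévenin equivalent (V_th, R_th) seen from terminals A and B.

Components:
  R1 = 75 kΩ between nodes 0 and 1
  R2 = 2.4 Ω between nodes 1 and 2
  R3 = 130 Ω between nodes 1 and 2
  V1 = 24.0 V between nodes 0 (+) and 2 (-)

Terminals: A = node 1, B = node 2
Step 1 — V_th is the open-circuit voltage V_A - V_B (nothing connected across the terminals).
Nodal analysis, taking node 2 as the 0 V reference.
Source V1 fixes V_0 = 24 V.
KCL at each unknown node (sum of currents leaving = 0; resistances in Ω):
  Node 1: (V_1 - 24)/75000 + (V_1 - 0)/2.4 + (V_1 - 0)/130 = 0
Collecting terms: 0.4244 × V_1 = 0.00032  =>  V_1 = 0.0007541 V
V_th = V_1 - V_2 = 0.0007541 - 0 = 0.0007541 V
Step 2 — R_th: zero the source — replace V1 by a short circuit (node 2 merges into node 0) — and find the resistance seen between A (node 1) and B (node 0).
Reduce the network between node 1 (A) and node 0 (B) by series/parallel combination:
  Rp1 = R1 ‖ R2 ‖ R3 (parallel, all between nodes 0 and 1) = 1/(1/75000 + 1/2.4 + 1/130) = 2.356 Ω
R_th = 2.356 Ω

Final answer: V_th = 0.0007541 V, R_th = 2.356 Ω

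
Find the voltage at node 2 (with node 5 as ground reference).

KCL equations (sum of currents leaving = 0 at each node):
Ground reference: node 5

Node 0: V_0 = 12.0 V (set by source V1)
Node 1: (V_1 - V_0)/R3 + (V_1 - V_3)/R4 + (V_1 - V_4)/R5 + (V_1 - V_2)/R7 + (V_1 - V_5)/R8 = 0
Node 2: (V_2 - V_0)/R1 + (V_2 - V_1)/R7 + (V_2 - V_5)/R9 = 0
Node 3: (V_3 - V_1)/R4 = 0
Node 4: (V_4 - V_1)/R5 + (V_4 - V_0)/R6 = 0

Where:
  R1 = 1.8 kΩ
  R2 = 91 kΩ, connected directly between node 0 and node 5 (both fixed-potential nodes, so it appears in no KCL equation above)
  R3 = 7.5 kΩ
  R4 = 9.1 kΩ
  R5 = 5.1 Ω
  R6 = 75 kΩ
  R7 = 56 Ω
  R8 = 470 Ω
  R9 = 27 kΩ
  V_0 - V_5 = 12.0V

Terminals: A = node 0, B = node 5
Nodal analysis, taking node 5 as the 0 V reference.
Source V1 fixes V_0 = 12 V.
KCL at each unknown node (sum of currents leaving = 0; resistances in Ω):
  Node 1: (V_1 - 12)/7500 + (V_1 - V_3)/9100 + (V_1 - V_4)/5.1 + (V_1 - V_2)/56 + (V_1 - 0)/470 = 0
  Node 2: (V_2 - 12)/1800 + (V_2 - V_1)/56 + (V_2 - 0)/27000 = 0
  Node 3: (V_3 - V_1)/9100 = 0
  Node 4: (V_4 - V_1)/5.1 + (V_4 - 12)/75000 = 0
Collecting terms (coefficients in siemens):
  0.2163·V_1 - 0.01786·V_2 - 0.0001099·V_3 - 0.1961·V_4 = 0.0016
  0.01845·V_2 - 0.01786·V_1 = 0.006667
  0.0001099·V_3 - 0.0001099·V_1 = 0
  0.1961·V_4 - 0.1961·V_1 = 0.00016
Solving these 4 simultaneous equations (Gaussian elimination) gives:
  V_1 = 2.884 V, V_2 = 3.152 V, V_3 = 2.884 V, V_4 = 2.884 V
The requested potential is V_2 = 3.152 V.

Final answer: V_2 = 3.152 V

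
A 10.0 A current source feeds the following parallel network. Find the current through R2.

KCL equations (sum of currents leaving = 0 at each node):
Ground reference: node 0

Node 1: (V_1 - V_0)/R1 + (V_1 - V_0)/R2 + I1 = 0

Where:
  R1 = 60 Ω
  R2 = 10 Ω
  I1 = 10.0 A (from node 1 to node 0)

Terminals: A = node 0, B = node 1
All resistors sit directly between nodes 0 and 1, so they are in parallel and share one voltage V; the full source current 10 A splits among them.
1/R_par = 1/60 + 1/10 = 0.1167 S  =>  R_par = 8.571 Ω
V = I × R_par = 10 × 8.571 = 85.71 V
I_R2 = V/R2 = 85.71/10 = 8.571 A

Final answer: 8.571 A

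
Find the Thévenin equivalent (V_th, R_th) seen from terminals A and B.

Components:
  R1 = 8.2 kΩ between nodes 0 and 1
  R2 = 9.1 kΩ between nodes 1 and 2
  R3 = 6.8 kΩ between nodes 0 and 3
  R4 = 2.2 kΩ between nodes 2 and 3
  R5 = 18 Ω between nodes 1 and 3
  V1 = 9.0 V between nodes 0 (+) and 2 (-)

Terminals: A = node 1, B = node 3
Step 1 — V_th is the open-circuit voltage V_A - V_B (nothing connected across the terminals).
Nodal analysis, taking node 2 as the 0 V reference.
Source V1 fixes V_0 = 9 V.
KCL at each unknown node (sum of currents leaving = 0; resistances in Ω):
  Node 1: (V_1 - 9)/8200 + (V_1 - 0)/9100 + (V_1 - V_3)/18 = 0
  Node 3: (V_3 - 9)/6800 + (V_3 - 0)/2200 + (V_3 - V_1)/18 = 0
Collecting terms (coefficients in siemens):
  0.05579·V_1 - 0.05556·V_3 = 0.001098
  0.05616·V_3 - 0.05556·V_1 = 0.001324
Determinant D = (0.05579)(0.05616) - (-0.05556)(-0.05556) = 0.00004644
V_1 = [(0.001098)(0.05616) - (-0.05556)(0.001324)]/D = 2.91 V
V_3 = [(0.05579)(0.001324) - (0.001098)(-0.05556)]/D = 2.903 V
V_th = V_1 - V_3 = 2.91 - 2.903 = 0.007611 V
Step 2 — R_th: zero the source — replace V1 by a short circuit (node 2 merges into node 0) — and find the resistance seen between A (node 1) and B (node 3).
Reduce the network between node 1 (A) and node 3 (B) by series/parallel combination:
  Rp1 = R1 ‖ R2 (parallel, both between nodes 0 and 1) = 1/(1/8200 + 1/9100) = 4313 Ω
  Rp2 = R3 ‖ R4 (parallel, both between nodes 0 and 3) = 1/(1/6800 + 1/2200) = 1662 Ω
  Rs1 = Rp1 + Rp2 (series, joined only at node 0) = 4313 + 1662 = 5976 Ω
  Rp3 = R5 ‖ Rs1 (parallel, both between nodes 1 and 3) = 1/(1/18 + 1/5976) = 17.95 Ω
R_th = 17.95 Ω

Final answer: V_th = 0.007611 V, R_th = 17.95 Ω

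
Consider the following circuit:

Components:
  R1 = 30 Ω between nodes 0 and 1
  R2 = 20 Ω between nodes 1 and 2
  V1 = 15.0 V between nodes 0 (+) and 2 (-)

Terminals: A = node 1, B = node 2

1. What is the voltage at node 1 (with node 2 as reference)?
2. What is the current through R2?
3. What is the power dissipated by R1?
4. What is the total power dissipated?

Nodal analysis, taking node 2 as the 0 V reference.
Source V1 fixes V_0 = 15 V.
KCL at each unknown node (sum of currents leaving = 0; resistances in Ω):
  Node 1: (V_1 - 15)/30 + (V_1 - 0)/20 = 0
Collecting terms: 0.08333 × V_1 = 0.5  =>  V_1 = 6 V
Part 1:
  Read off the nodal solution: V_1 = 6 V
Part 2:
  I_R2 = (V_1 - V_2)/R2 = (6 - 0)/20 = 0.3 A
  Magnitude: I_R2 = 0.3 A
Part 3:
  I_R1 = (V_0 - V_1)/R1 = (15 - 6)/30 = 0.3 A
  P_R1 = I_R1² × R1 = (0.3)² × 30 = 2.7 W
Part 4:
  Power in each resistor, P = (ΔV)²/R:
    P_R1 = (15 - 6)²/30 = 2.7 W
    P_R2 = (6 - 0)²/20 = 1.8 W
  P_total = P_R1 + P_R2 = 4.5 W

Final answers:
1. V_1 = 6 V
2. I_R2 = 0.3 A
3. P_R1 = 2.7 W
4. P_total = 4.5 W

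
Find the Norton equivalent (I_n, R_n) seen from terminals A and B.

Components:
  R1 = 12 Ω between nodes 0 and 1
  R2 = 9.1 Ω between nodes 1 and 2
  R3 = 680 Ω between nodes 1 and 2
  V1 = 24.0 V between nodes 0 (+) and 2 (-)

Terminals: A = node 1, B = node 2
Find the Thévenin equivalent first; then I_n = V_th/R_th and R_n = R_th.
Step 1 — V_th is the open-circuit voltage V_A - V_B (nothing connected across the terminals).
Nodal analysis, taking node 2 as the 0 V reference.
Source V1 fixes V_0 = 24 V.
KCL at each unknown node (sum of currents leaving = 0; resistances in Ω):
  Node 1: (V_1 - 24)/12 + (V_1 - 0)/9.1 + (V_1 - 0)/680 = 0
Collecting terms: 0.1947 × V_1 = 2  =>  V_1 = 10.27 V
V_th = V_1 - V_2 = 10.27 - 0 = 10.27 V
Step 2 — R_th: zero the source — replace V1 by a short circuit (node 2 merges into node 0) — and find the resistance seen between A (node 1) and B (node 0).
Reduce the network between node 1 (A) and node 0 (B) by series/parallel combination:
  Rp1 = R1 ‖ R2 ‖ R3 (parallel, all between nodes 0 and 1) = 1/(1/12 + 1/9.1 + 1/680) = 5.136 Ω
R_th = 5.136 Ω
I_n = V_th/R_th = 10.27/5.136 = 2 A, and R_n = R_th = 5.136 Ω

Final answer: I_n = 2 A, R_n = 5.136 Ω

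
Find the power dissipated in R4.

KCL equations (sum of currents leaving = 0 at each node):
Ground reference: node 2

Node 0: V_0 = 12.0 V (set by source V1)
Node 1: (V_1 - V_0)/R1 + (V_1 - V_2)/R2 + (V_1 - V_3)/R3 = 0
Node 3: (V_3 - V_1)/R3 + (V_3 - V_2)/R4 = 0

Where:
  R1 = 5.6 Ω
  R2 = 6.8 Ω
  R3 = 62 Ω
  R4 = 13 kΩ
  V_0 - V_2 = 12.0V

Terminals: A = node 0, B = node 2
Nodal analysis, taking node 2 as the 0 V reference.
Source V1 fixes V_0 = 12 V.
KCL at each unknown node (sum of currents leaving = 0; resistances in Ω):
  Node 1: (V_1 - 12)/5.6 + (V_1 - 0)/6.8 + (V_1 - V_3)/62 = 0
  Node 3: (V_3 - V_1)/62 + (V_3 - 0)/13000 = 0
Collecting terms (coefficients in siemens):
  0.3418·V_1 - 0.01613·V_3 = 2.143
  0.01621·V_3 - 0.01613·V_1 = 0
Determinant D = (0.3418)(0.01621) - (-0.01613)(-0.01613) = 0.005278
V_1 = [(2.143)(0.01621) - (-0.01613)(0)]/D = 6.579 V
V_3 = [(0.3418)(0) - (2.143)(-0.01613)]/D = 6.548 V
I_R4 = (V_2 - V_3)/R4 = (0 - 6.548)/13000 = -0.0005037 A
P_R4 = I_R4² × R4 = (-0.0005037)² × 13000 = 0.003298 W

Final answer: 0.003298 W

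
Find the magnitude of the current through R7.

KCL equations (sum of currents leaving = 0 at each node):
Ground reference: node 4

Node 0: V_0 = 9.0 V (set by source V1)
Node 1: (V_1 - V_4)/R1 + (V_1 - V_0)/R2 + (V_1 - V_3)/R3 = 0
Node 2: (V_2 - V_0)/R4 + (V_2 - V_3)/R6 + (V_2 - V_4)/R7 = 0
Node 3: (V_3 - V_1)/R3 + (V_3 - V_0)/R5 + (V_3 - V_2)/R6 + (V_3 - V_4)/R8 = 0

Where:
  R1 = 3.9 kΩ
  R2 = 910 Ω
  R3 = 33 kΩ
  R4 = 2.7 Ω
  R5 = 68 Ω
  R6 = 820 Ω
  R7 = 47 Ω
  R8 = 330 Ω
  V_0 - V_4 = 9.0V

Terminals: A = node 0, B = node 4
Nodal analysis, taking node 4 as the 0 V reference.
Source V1 fixes V_0 = 9 V.
KCL at each unknown node (sum of currents leaving = 0; resistances in Ω):
  Node 1: (V_1 - 0)/3900 + (V_1 - 9)/910 + (V_1 - V_3)/33000 = 0
  Node 2: (V_2 - 9)/2.7 + (V_2 - V_3)/820 + (V_2 - 0)/47 = 0
  Node 3: (V_3 - V_1)/33000 + (V_3 - 9)/68 + (V_3 - V_2)/820 + (V_3 - 0)/330 = 0
Collecting terms (coefficients in siemens):
  0.001386·V_1 - 0.0000303·V_3 = 0.00989
  0.3929·V_2 - 0.00122·V_3 = 3.333
  0.01899·V_3 - 0.0000303·V_1 - 0.00122·V_2 = 0.1324
Solving these 3 simultaneous equations (Gaussian elimination) gives:
  V_1 = 7.302 V, V_2 = 8.508 V, V_3 = 7.529 V
I_R7 = (V_2 - V_4)/R7 = (8.508 - 0)/47 = 0.181 A
|I_R7| = 0.181 A

Final answer: |I_R7| = 0.181 A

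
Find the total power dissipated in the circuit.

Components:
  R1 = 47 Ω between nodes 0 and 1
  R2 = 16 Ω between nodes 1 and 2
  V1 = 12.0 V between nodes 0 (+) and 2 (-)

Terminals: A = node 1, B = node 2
Nodal analysis, taking node 2 as the 0 V reference.
Source V1 fixes V_0 = 12 V.
KCL at each unknown node (sum of currents leaving = 0; resistances in Ω):
  Node 1: (V_1 - 12)/47 + (V_1 - 0)/16 = 0
Collecting terms: 0.08378 × V_1 = 0.2553  =>  V_1 = 3.048 V
Power in each resistor, P = (ΔV)²/R:
  P_R1 = (12 - 3.048)²/47 = 1.705 W
  P_R2 = (3.048 - 0)²/16 = 0.5805 W
P_total = P_R1 + P_R2 = 2.286 W

Final answer: 2.286 W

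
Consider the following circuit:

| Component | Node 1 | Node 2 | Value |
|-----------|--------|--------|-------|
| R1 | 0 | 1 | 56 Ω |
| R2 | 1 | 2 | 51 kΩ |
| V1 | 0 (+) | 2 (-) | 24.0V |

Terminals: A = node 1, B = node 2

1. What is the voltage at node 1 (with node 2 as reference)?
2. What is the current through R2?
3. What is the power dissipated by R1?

Nodal analysis, taking node 2 as the 0 V reference.
Source V1 fixes V_0 = 24 V.
KCL at each unknown node (sum of currents leaving = 0; resistances in Ω):
  Node 1: (V_1 - 24)/56 + (V_1 - 0)/51000 = 0
Collecting terms: 0.01788 × V_1 = 0.4286  =>  V_1 = 23.97 V
Part 1:
  Read off the nodal solution: V_1 = 23.97 V
Part 2:
  I_R2 = (V_1 - V_2)/R2 = (23.97 - 0)/51000 = 0.0004701 A
  Magnitude: I_R2 = 0.0004701 A
Part 3:
  I_R1 = (V_0 - V_1)/R1 = (24 - 23.97)/56 = 0.0004701 A
  P_R1 = I_R1² × R1 = (0.0004701)² × 56 = 0.00001237 W

Final answers:
1. V_1 = 23.97 V
2. I_R2 = 0.0004701 A
3. P_R1 = 1.237e-05 W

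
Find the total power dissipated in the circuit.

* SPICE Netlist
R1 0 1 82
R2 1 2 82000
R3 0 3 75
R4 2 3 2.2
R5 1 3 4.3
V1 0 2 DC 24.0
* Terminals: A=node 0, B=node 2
Nodal analysis, taking node 2 as the 0 V reference.
Source V1 fixes V_0 = 24 V.
KCL at each unknown node (sum of currents leaving = 0; resistances in Ω):
  Node 1: (V_1 - 24)/82 + (V_1 - 0)/82000 + (V_1 - V_3)/4.3 = 0
  Node 3: (V_3 - 24)/75 + (V_3 - 0)/2.2 + (V_3 - V_1)/4.3 = 0
Collecting terms (coefficients in siemens):
  0.2448·V_1 - 0.2326·V_3 = 0.2927
  0.7004·V_3 - 0.2326·V_1 = 0.32
Determinant D = (0.2448)(0.7004) - (-0.2326)(-0.2326) = 0.1174
V_1 = [(0.2927)(0.7004) - (-0.2326)(0.32)]/D = 2.381 V
V_3 = [(0.2448)(0.32) - (0.2927)(-0.2326)]/D = 1.247 V
Power in each resistor, P = (ΔV)²/R:
  P_R1 = (24 - 2.381)²/82 = 5.7 W
  P_R2 = (2.381 - 0)²/82000 = 0.00006913 W
  P_R3 = (24 - 1.247)²/75 = 6.902 W
  P_R4 = (0 - 1.247)²/2.2 = 0.7072 W
  P_R5 = (2.381 - 1.247)²/4.3 = 0.2988 W
P_total = P_R1 + P_R2 + P_R3 + P_R4 + P_R5 = 13.61 W

Final answer: 13.61 W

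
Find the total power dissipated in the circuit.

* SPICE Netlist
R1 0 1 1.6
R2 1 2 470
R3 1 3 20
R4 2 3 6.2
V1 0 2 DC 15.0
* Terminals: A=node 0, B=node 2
Nodal analysis, taking node 2 as the 0 V reference.
Source V1 fixes V_0 = 15 V.
KCL at each unknown node (sum of currents leaving = 0; resistances in Ω):
  Node 1: (V_1 - 15)/1.6 + (V_1 - 0)/470 + (V_1 - V_3)/20 = 0
  Node 3: (V_3 - V_1)/20 + (V_3 - 0)/6.2 = 0
Collecting terms (coefficients in siemens):
  0.6771·V_1 - 0.05·V_3 = 9.375
  0.2113·V_3 - 0.05·V_1 = 0
Determinant D = (0.6771)(0.2113) - (-0.05)(-0.05) = 0.1406
V_1 = [(9.375)(0.2113) - (-0.05)(0)]/D = 14.09 V
V_3 = [(0.6771)(0) - (9.375)(-0.05)]/D = 3.335 V
Power in each resistor, P = (ΔV)²/R:
  P_R1 = (15 - 14.09)²/1.6 = 0.5159 W
  P_R2 = (14.09 - 0)²/470 = 0.4225 W
  P_R3 = (14.09 - 3.335)²/20 = 5.785 W
  P_R4 = (0 - 3.335)²/6.2 = 1.794 W
P_total = P_R1 + P_R2 + P_R3 + P_R4 = 8.517 W

Final answer: 8.517 W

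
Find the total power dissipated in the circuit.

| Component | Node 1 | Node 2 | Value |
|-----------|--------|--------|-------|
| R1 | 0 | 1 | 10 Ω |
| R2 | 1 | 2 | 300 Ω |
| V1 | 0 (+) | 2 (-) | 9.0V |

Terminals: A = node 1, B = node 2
Nodal analysis, taking node 2 as the 0 V reference.
Source V1 fixes V_0 = 9 V.
KCL at each unknown node (sum of currents leaving = 0; resistances in Ω):
  Node 1: (V_1 - 9)/10 + (V_1 - 0)/300 = 0
Collecting terms: 0.1033 × V_1 = 0.9  =>  V_1 = 8.71 V
Power in each resistor, P = (ΔV)²/R:
  P_R1 = (9 - 8.71)²/10 = 0.008429 W
  P_R2 = (8.71 - 0)²/300 = 0.2529 W
P_total = P_R1 + P_R2 = 0.2613 W

Final answer: 0.2613 W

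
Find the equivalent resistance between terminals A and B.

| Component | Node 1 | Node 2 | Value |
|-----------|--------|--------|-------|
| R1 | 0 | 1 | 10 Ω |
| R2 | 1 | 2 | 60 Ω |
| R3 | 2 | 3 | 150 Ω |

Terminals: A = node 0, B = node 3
Reduce the network between node 0 (A) and node 3 (B) by series/parallel combination:
  Rs1 = R1 + R2 (series, joined only at node 1) = 10 + 60 = 70 Ω
  Rs2 = R3 + Rs1 (series, joined only at node 2) = 150 + 70 = 220 Ω
R_eq = 220 Ω

Final answer: 220 Ω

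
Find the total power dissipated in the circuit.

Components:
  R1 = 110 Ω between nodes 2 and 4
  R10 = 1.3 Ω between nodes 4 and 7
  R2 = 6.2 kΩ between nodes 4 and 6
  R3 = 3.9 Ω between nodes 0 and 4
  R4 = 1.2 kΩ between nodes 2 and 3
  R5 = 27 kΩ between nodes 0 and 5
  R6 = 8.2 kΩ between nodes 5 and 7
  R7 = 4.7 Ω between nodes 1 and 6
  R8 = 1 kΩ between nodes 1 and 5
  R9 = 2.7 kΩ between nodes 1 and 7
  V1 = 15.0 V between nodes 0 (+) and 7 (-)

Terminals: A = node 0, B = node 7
Nodal analysis, taking node 7 as the 0 V reference.
Source V1 fixes V_0 = 15 V.
KCL at each unknown node (sum of currents leaving = 0; resistances in Ω):
  Node 1: (V_1 - V_6)/4.7 + (V_1 - V_5)/1000 + (V_1 - 0)/2700 = 0
  Node 2: (V_2 - V_4)/110 + (V_2 - V_3)/1200 = 0
  Node 3: (V_3 - V_2)/1200 = 0
  Node 4: (V_4 - V_2)/110 + (V_4 - V_6)/6200 + (V_4 - 15)/3.9 + (V_4 - 0)/1.3 = 0
  Node 5: (V_5 - 15)/27000 + (V_5 - 0)/8200 + (V_5 - V_1)/1000 = 0
  Node 6: (V_6 - V_4)/6200 + (V_6 - V_1)/4.7 = 0
Collecting terms (coefficients in siemens):
  0.2141·V_1 - 0.001·V_5 - 0.2128·V_6 = 0
  0.009924·V_2 - 0.0008333·V_3 - 0.009091·V_4 = 0
  0.0008333·V_3 - 0.0008333·V_2 = 0
  1.035·V_4 - 0.009091·V_2 - 0.0001613·V_6 = 3.846
  0.001159·V_5 - 0.001·V_1 = 0.0005556
  0.2129·V_6 - 0.2128·V_1 - 0.0001613·V_4 = 0
Solving these 6 simultaneous equations (Gaussian elimination) gives:
  V_1 = 1.621 V, V_2 = 3.75 V, V_3 = 3.75 V, V_4 = 3.75 V
  V_5 = 1.878 V, V_6 = 1.622 V
Power in each resistor, P = (ΔV)²/R:
  P_R1 = (3.75 - 3.75)²/110 = 0 W
  P_R2 = (3.75 - 1.622)²/6200 = 0.0007301 W
  P_R3 = (15 - 3.75)²/3.9 = 32.45 W
  P_R4 = (3.75 - 3.75)²/1200 = 0 W
  P_R5 = (15 - 1.878)²/27000 = 0.006378 W
  P_R6 = (1.878 - 0)²/8200 = 0.0004299 W
  P_R7 = (1.621 - 1.622)²/4.7 = 0.0000005534 W
  P_R8 = (1.621 - 1.878)²/1000 = 0.00006607 W
  P_R9 = (1.621 - 0)²/2700 = 0.0009726 W
  P_R10 = (3.75 - 0)²/1.3 = 10.82 W
P_total = P_R1 + P_R2 + P_R3 + P_R4 + P_R5 + P_R6 + P_R7 + P_R8 + P_R9 + P_R10 = 43.28 W

Final answer: 43.28 W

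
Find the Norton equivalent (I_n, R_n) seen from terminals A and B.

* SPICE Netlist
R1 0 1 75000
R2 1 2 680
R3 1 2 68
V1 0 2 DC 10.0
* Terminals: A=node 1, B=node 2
Find the Thévenin equivalent first; then I_n = V_th/R_th and R_n = R_th.
Step 1 — V_th is the open-circuit voltage V_A - V_B (nothing connected across the terminals).
Nodal analysis, taking node 2 as the 0 V reference.
Source V1 fixes V_0 = 10 V.
KCL at each unknown node (sum of currents leaving = 0; resistances in Ω):
  Node 1: (V_1 - 10)/75000 + (V_1 - 0)/680 + (V_1 - 0)/68 = 0
Collecting terms: 0.01619 × V_1 = 0.0001333  =>  V_1 = 0.008236 V
V_th = V_1 - V_2 = 0.008236 - 0 = 0.008236 V
Step 2 — R_th: zero the source — replace V1 by a short circuit (node 2 merges into node 0) — and find the resistance seen between A (node 1) and B (node 0).
Reduce the network between node 1 (A) and node 0 (B) by series/parallel combination:
  Rp1 = R1 ‖ R2 ‖ R3 (parallel, all between nodes 0 and 1) = 1/(1/75000 + 1/680 + 1/68) = 61.77 Ω
R_th = 61.77 Ω
I_n = V_th/R_th = 0.008236/61.77 = 0.0001333 A, and R_n = R_th = 61.77 Ω

Final answer: I_n = 0.0001333 A, R_n = 61.77 Ω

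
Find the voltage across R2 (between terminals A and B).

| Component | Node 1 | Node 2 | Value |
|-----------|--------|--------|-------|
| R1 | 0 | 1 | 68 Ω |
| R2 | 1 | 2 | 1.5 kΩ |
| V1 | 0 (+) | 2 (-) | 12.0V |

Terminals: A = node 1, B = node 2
R1 and R2 are in series across V1 (node 0 → node 1 → node 2), and the output A–B is taken across R2, so this is a voltage divider.
Series current: I = V1/(R1 + R2) = 12/(68 + 1500) = 12/1568 = 0.007653 A
V_R2 = I × R2 = V1 × R2/(R1 + R2) = 12 × 1500/1568 = 11.48 V

Final answer: 11.48 V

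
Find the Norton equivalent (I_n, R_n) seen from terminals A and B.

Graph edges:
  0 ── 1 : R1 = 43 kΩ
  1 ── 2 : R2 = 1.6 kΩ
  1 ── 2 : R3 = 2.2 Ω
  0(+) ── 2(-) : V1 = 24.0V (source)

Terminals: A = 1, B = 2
Find the Thévenin equivalent first; then I_n = V_th/R_th and R_n = R_th.
Step 1 — V_th is the open-circuit voltage V_A - V_B (nothing connected across the terminals).
Nodal analysis, taking node 2 as the 0 V reference.
Source V1 fixes V_0 = 24 V.
KCL at each unknown node (sum of currents leaving = 0; resistances in Ω):
  Node 1: (V_1 - 24)/43000 + (V_1 - 0)/1600 + (V_1 - 0)/2.2 = 0
Collecting terms: 0.4552 × V_1 = 0.0005581  =>  V_1 = 0.001226 V
V_th = V_1 - V_2 = 0.001226 - 0 = 0.001226 V
Step 2 — R_th: zero the source — replace V1 by a short circuit (node 2 merges into node 0) — and find the resistance seen between A (node 1) and B (node 0).
Reduce the network between node 1 (A) and node 0 (B) by series/parallel combination:
  Rp1 = R1 ‖ R2 ‖ R3 (parallel, all between nodes 0 and 1) = 1/(1/43000 + 1/1600 + 1/2.2) = 2.197 Ω
R_th = 2.197 Ω
I_n = V_th/R_th = 0.001226/2.197 = 0.0005581 A, and R_n = R_th = 2.197 Ω

Final answer: I_n = 0.0005581 A, R_n = 2.197 Ω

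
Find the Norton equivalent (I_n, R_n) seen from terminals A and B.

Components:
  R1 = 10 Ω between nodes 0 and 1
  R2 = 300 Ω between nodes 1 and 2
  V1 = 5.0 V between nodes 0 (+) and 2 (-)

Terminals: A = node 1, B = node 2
Find the Thévenin equivalent first; then I_n = V_th/R_th and R_n = R_th.
Step 1 — V_th is the open-circuit voltage V_A - V_B (nothing connected across the terminals).
Nodal analysis, taking node 2 as the 0 V reference.
Source V1 fixes V_0 = 5 V.
KCL at each unknown node (sum of currents leaving = 0; resistances in Ω):
  Node 1: (V_1 - 5)/10 + (V_1 - 0)/300 = 0
Collecting terms: 0.1033 × V_1 = 0.5  =>  V_1 = 4.839 V
V_th = V_1 - V_2 = 4.839 - 0 = 4.839 V
Step 2 — R_th: zero the source — replace V1 by a short circuit (node 2 merges into node 0) — and find the resistance seen between A (node 1) and B (node 0).
Reduce the network between node 1 (A) and node 0 (B) by series/parallel combination:
  Rp1 = R1 ‖ R2 (parallel, both between nodes 0 and 1) = 1/(1/10 + 1/300) = 9.677 Ω
R_th = 9.677 Ω
I_n = V_th/R_th = 4.839/9.677 = 0.5 A, and R_n = R_th = 9.677 Ω

Final answer: I_n = 0.5 A, R_n = 9.677 Ω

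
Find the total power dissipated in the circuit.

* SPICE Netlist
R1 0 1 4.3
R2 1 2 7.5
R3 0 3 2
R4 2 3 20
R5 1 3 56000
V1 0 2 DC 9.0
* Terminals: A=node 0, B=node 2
Nodal analysis, taking node 2 as the 0 V reference.
Source V1 fixes V_0 = 9 V.
KCL at each unknown node (sum of currents leaving = 0; resistances in Ω):
  Node 1: (V_1 - 9)/4.3 + (V_1 - 0)/7.5 + (V_1 - V_3)/56000 = 0
  Node 3: (V_3 - 9)/2 + (V_3 - 0)/20 + (V_3 - V_1)/56000 = 0
Collecting terms (coefficients in siemens):
  0.3659·V_1 - 0.00001786·V_3 = 2.093
  0.55·V_3 - 0.00001786·V_1 = 4.5
Determinant D = (0.3659)(0.55) - (-0.00001786)(-0.00001786) = 0.2013
V_1 = [(2.093)(0.55) - (-0.00001786)(4.5)]/D = 5.72 V
V_3 = [(0.3659)(4.5) - (2.093)(-0.00001786)]/D = 8.182 V
Power in each resistor, P = (ΔV)²/R:
  P_R1 = (9 - 5.72)²/4.3 = 2.501 W
  P_R2 = (5.72 - 0)²/7.5 = 4.363 W
  P_R3 = (9 - 8.182)²/2 = 0.3348 W
  P_R4 = (0 - 8.182)²/20 = 3.347 W
  P_R5 = (5.72 - 8.182)²/56000 = 0.0001082 W
P_total = P_R1 + P_R2 + P_R3 + P_R4 + P_R5 = 10.55 W

Final answer: 10.55 W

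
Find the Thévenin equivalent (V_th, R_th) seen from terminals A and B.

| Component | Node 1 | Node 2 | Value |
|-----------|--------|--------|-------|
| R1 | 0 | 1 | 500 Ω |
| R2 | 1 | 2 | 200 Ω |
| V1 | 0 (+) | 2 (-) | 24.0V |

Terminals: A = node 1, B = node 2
Step 1 — V_th is the open-circuit voltage V_A - V_B (nothing connected across the terminals).
Nodal analysis, taking node 2 as the 0 V reference.
Source V1 fixes V_0 = 24 V.
KCL at each unknown node (sum of currents leaving = 0; resistances in Ω):
  Node 1: (V_1 - 24)/500 + (V_1 - 0)/200 = 0
Collecting terms: 0.007 × V_1 = 0.048  =>  V_1 = 6.857 V
V_th = V_1 - V_2 = 6.857 - 0 = 6.857 V
Step 2 — R_th: zero the source — replace V1 by a short circuit (node 2 merges into node 0) — and find the resistance seen between A (node 1) and B (node 0).
Reduce the network between node 1 (A) and node 0 (B) by series/parallel combination:
  Rp1 = R1 ‖ R2 (parallel, both between nodes 0 and 1) = 1/(1/500 + 1/200) = 142.9 Ω
R_th = 142.9 Ω

Final answer: V_th = 6.857 V, R_th = 142.9 Ω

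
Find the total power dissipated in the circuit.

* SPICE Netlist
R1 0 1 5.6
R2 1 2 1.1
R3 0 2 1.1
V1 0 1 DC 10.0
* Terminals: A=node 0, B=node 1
Nodal analysis, taking node 1 as the 0 V reference.
Source V1 fixes V_0 = 10 V.
KCL at each unknown node (sum of currents leaving = 0; resistances in Ω):
  Node 2: (V_2 - 0)/1.1 + (V_2 - 10)/1.1 = 0
Collecting terms: 1.818 × V_2 = 9.091  =>  V_2 = 5 V
Power in each resistor, P = (ΔV)²/R:
  P_R1 = (10 - 0)²/5.6 = 17.86 W
  P_R2 = (0 - 5)²/1.1 = 22.73 W
  P_R3 = (10 - 5)²/1.1 = 22.73 W
P_total = P_R1 + P_R2 + P_R3 = 63.31 W

Final answer: 63.31 W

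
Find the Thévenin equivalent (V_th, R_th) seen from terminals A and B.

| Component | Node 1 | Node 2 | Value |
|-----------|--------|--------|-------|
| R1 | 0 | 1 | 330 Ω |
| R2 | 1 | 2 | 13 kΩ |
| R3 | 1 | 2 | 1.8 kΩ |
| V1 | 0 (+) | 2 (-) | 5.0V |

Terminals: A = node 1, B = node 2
Step 1 — V_th is the open-circuit voltage V_A - V_B (nothing connected across the terminals).
Nodal analysis, taking node 2 as the 0 V reference.
Source V1 fixes V_0 = 5 V.
KCL at each unknown node (sum of currents leaving = 0; resistances in Ω):
  Node 1: (V_1 - 5)/330 + (V_1 - 0)/13000 + (V_1 - 0)/1800 = 0
Collecting terms: 0.003663 × V_1 = 0.01515  =>  V_1 = 4.137 V
V_th = V_1 - V_2 = 4.137 - 0 = 4.137 V
Step 2 — R_th: zero the source — replace V1 by a short circuit (node 2 merges into node 0) — and find the resistance seen between A (node 1) and B (node 0).
Reduce the network between node 1 (A) and node 0 (B) by series/parallel combination:
  Rp1 = R1 ‖ R2 ‖ R3 (parallel, all between nodes 0 and 1) = 1/(1/330 + 1/13000 + 1/1800) = 273 Ω
R_th = 273 Ω

Final answer: V_th = 4.137 V, R_th = 273 Ω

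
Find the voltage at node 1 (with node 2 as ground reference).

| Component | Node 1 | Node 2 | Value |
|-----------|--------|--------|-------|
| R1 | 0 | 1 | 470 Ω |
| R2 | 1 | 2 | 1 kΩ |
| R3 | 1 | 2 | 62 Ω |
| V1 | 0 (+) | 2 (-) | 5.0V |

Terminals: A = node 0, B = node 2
Nodal analysis, taking node 2 as the 0 V reference.
Source V1 fixes V_0 = 5 V.
KCL at each unknown node (sum of currents leaving = 0; resistances in Ω):
  Node 1: (V_1 - 5)/470 + (V_1 - 0)/1000 + (V_1 - 0)/62 = 0
Collecting terms: 0.01926 × V_1 = 0.01064  =>  V_1 = 0.5524 V
The requested potential is V_1 = 0.5524 V.

Final answer: V_1 = 0.5524 V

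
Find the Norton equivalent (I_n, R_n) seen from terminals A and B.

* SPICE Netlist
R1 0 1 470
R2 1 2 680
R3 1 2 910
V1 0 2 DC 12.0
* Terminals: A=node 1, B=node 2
Find the Thévenin equivalent first; then I_n = V_th/R_th and R_n = R_th.
Step 1 — V_th is the open-circuit voltage V_A - V_B (nothing connected across the terminals).
Nodal analysis, taking node 2 as the 0 V reference.
Source V1 fixes V_0 = 12 V.
KCL at each unknown node (sum of currents leaving = 0; resistances in Ω):
  Node 1: (V_1 - 12)/470 + (V_1 - 0)/680 + (V_1 - 0)/910 = 0
Collecting terms: 0.004697 × V_1 = 0.02553  =>  V_1 = 5.436 V
V_th = V_1 - V_2 = 5.436 - 0 = 5.436 V
Step 2 — R_th: zero the source — replace V1 by a short circuit (node 2 merges into node 0) — and find the resistance seen between A (node 1) and B (node 0).
Reduce the network between node 1 (A) and node 0 (B) by series/parallel combination:
  Rp1 = R1 ‖ R2 ‖ R3 (parallel, all between nodes 0 and 1) = 1/(1/470 + 1/680 + 1/910) = 212.9 Ω
R_th = 212.9 Ω
I_n = V_th/R_th = 5.436/212.9 = 0.02553 A, and R_n = R_th = 212.9 Ω

Final answer: I_n = 0.02553 A, R_n = 212.9 Ω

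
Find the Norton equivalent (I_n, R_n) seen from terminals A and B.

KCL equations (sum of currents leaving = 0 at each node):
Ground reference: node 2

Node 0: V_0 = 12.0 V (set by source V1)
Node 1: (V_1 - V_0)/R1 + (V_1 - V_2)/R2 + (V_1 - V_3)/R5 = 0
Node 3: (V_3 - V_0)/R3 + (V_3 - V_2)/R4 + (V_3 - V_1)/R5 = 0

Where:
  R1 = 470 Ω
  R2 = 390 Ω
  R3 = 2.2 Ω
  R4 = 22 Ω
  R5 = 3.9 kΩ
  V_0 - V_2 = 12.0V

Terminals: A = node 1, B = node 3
Find the Thévenin equivalent first; then I_n = V_th/R_th and R_n = R_th.
Step 1 — V_th is the open-circuit voltage V_A - V_B (nothing connected across the terminals).
Nodal analysis, taking node 2 as the 0 V reference.
Source V1 fixes V_0 = 12 V.
KCL at each unknown node (sum of currents leaving = 0; resistances in Ω):
  Node 1: (V_1 - 12)/470 + (V_1 - 0)/390 + (V_1 - V_3)/3900 = 0
  Node 3: (V_3 - 12)/2.2 + (V_3 - 0)/22 + (V_3 - V_1)/3900 = 0
Collecting terms (coefficients in siemens):
  0.004948·V_1 - 0.0002564·V_3 = 0.02553
  0.5003·V_3 - 0.0002564·V_1 = 5.455
Determinant D = (0.004948)(0.5003) - (-0.0002564)(-0.0002564) = 0.002475
V_1 = [(0.02553)(0.5003) - (-0.0002564)(5.455)]/D = 5.725 V
V_3 = [(0.004948)(5.455) - (0.02553)(-0.0002564)]/D = 10.91 V
V_th = V_1 - V_3 = 5.725 - 10.91 = -5.181 V
Step 2 — R_th: zero the source — replace V1 by a short circuit (node 2 merges into node 0) — and find the resistance seen between A (node 1) and B (node 3).
Reduce the network between node 1 (A) and node 3 (B) by series/parallel combination:
  Rp1 = R1 ‖ R2 (parallel, both between nodes 0 and 1) = 1/(1/470 + 1/390) = 213.1 Ω
  Rp2 = R3 ‖ R4 (parallel, both between nodes 0 and 3) = 1/(1/2.2 + 1/22) = 2 Ω
  Rs1 = Rp1 + Rp2 (series, joined only at node 0) = 213.1 + 2 = 215.1 Ω
  Rp3 = R5 ‖ Rs1 (parallel, both between nodes 1 and 3) = 1/(1/3900 + 1/215.1) = 203.9 Ω
R_th = 203.9 Ω
I_n = V_th/R_th = -5.181/203.9 = -0.02541 A, and R_n = R_th = 203.9 Ω

Final answer: I_n = -0.02541 A, R_n = 203.9 Ω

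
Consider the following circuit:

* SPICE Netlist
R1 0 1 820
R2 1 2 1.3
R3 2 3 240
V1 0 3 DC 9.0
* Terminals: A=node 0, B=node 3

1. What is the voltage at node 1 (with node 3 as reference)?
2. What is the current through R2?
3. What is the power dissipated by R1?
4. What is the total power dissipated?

Nodal analysis, taking node 3 as the 0 V reference.
Source V1 fixes V_0 = 9 V.
KCL at each unknown node (sum of currents leaving = 0; resistances in Ω):
  Node 1: (V_1 - 9)/820 + (V_1 - V_2)/1.3 = 0
  Node 2: (V_2 - V_1)/1.3 + (V_2 - 0)/240 = 0
Collecting terms (coefficients in siemens):
  0.7705·V_1 - 0.7692·V_2 = 0.01098
  0.7734·V_2 - 0.7692·V_1 = 0
Determinant D = (0.7705)(0.7734) - (-0.7692)(-0.7692) = 0.004148
V_1 = [(0.01098)(0.7734) - (-0.7692)(0)]/D = 2.046 V
V_2 = [(0.7705)(0) - (0.01098)(-0.7692)]/D = 2.035 V
Part 1:
  Read off the nodal solution: V_1 = 2.046 V
Part 2:
  I_R2 = (V_1 - V_2)/R2 = (2.046 - 2.035)/1.3 = 0.00848 A
  Magnitude: I_R2 = 0.00848 A
Part 3:
  I_R1 = (V_0 - V_1)/R1 = (9 - 2.046)/820 = 0.00848 A
  P_R1 = I_R1² × R1 = (0.00848)² × 820 = 0.05897 W
Part 4:
  Power in each resistor, P = (ΔV)²/R:
    P_R1 = (9 - 2.046)²/820 = 0.05897 W
    P_R2 = (2.046 - 2.035)²/1.3 = 0.00009349 W
    P_R3 = (2.035 - 0)²/240 = 0.01726 W
  P_total = P_R1 + P_R2 + P_R3 = 0.07632 W

Final answers:
1. V_1 = 2.046 V
2. I_R2 = 0.00848 A
3. P_R1 = 0.05897 W
4. P_total = 0.07632 W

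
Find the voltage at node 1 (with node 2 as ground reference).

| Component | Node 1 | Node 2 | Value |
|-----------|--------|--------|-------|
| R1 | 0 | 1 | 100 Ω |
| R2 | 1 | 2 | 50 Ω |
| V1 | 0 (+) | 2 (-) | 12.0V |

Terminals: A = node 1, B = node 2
Nodal analysis, taking node 2 as the 0 V reference.
Source V1 fixes V_0 = 12 V.
KCL at each unknown node (sum of currents leaving = 0; resistances in Ω):
  Node 1: (V_1 - 12)/100 + (V_1 - 0)/50 = 0
Collecting terms: 0.03 × V_1 = 0.12  =>  V_1 = 4 V
The requested potential is V_1 = 4 V.

Final answer: V_1 = 4 V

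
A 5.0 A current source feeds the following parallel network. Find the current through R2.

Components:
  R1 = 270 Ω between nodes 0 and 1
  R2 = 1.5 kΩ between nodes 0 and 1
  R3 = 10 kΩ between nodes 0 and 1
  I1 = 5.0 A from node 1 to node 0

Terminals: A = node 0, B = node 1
All resistors sit directly between nodes 0 and 1, so they are in parallel and share one voltage V; the full source current 5 A splits among them.
1/R_par = 1/270 + 1/1500 + 1/10000 = 0.00447 S  =>  R_par = 223.7 Ω
V = I × R_par = 5 × 223.7 = 1118 V
I_R2 = V/R2 = 1118/1500 = 0.7457 A

Final answer: 0.7457 A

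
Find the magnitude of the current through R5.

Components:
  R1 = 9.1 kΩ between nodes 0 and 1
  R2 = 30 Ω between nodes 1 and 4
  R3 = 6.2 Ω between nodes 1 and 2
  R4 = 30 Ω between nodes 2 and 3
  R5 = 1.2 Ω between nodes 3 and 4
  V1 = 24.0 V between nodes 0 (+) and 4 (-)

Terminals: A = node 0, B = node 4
Nodal analysis, taking node 4 as the 0 V reference.
Source V1 fixes V_0 = 24 V.
KCL at each unknown node (sum of currents leaving = 0; resistances in Ω):
  Node 1: (V_1 - 24)/9100 + (V_1 - 0)/30 + (V_1 - V_2)/6.2 = 0
  Node 2: (V_2 - V_1)/6.2 + (V_2 - V_3)/30 = 0
  Node 3: (V_3 - V_2)/30 + (V_3 - 0)/1.2 = 0
Collecting terms (coefficients in siemens):
  0.1947·V_1 - 0.1613·V_2 = 0.002637
  0.1946·V_2 - 0.1613·V_1 - 0.03333·V_3 = 0
  0.8667·V_3 - 0.03333·V_2 = 0
Solving these 3 simultaneous equations (Gaussian elimination) gives:
  V_1 = 0.04382 V, V_2 = 0.03656 V, V_3 = 0.001406 V
I_R5 = (V_3 - V_4)/R5 = (0.001406 - 0)/1.2 = 0.001172 A
|I_R5| = 0.001172 A

Final answer: |I_R5| = 0.001172 A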